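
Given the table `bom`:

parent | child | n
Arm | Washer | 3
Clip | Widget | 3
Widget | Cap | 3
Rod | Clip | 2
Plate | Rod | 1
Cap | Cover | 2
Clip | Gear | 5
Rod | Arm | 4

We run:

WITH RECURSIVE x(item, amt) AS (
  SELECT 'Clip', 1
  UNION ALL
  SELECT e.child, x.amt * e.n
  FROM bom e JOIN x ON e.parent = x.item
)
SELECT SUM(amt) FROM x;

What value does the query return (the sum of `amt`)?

36

Base: (Clip, amt=1).
Iteration 1: components of {Clip} -> Gear = 1*5 = 5, Widget = 1*3 = 3.
Iteration 2: components of {Gear,Widget} -> Cap = 3*3 = 9.
Iteration 3: components of {Cap} -> Cover = 9*2 = 18.
Iteration 4: no further components; recursion stops.
SUM(amt) = 1 + 3 + 5 + 9 + 18 = 36.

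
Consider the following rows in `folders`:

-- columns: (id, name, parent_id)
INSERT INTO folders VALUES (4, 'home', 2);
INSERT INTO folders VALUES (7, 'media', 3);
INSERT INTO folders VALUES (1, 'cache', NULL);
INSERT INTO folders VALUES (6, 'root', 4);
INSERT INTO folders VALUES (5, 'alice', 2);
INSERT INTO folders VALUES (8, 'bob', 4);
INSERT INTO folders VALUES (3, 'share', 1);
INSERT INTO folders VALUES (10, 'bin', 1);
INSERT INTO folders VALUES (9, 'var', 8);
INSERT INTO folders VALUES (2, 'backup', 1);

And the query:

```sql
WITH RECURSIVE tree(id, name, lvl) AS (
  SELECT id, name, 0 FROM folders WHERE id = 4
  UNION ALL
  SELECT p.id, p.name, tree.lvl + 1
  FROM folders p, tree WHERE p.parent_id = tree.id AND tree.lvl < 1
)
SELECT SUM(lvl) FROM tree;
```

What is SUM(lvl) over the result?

Base: id=4 (home) at lvl 0.
Iteration 1: rows with parent_id in {4} -> root (id 6, lvl 1), bob (id 8, lvl 1).
Iteration 2: lvl < 1 fails for all current rows; recursion stops.
SUM(lvl) = 0 + 1 + 1 = 2.

2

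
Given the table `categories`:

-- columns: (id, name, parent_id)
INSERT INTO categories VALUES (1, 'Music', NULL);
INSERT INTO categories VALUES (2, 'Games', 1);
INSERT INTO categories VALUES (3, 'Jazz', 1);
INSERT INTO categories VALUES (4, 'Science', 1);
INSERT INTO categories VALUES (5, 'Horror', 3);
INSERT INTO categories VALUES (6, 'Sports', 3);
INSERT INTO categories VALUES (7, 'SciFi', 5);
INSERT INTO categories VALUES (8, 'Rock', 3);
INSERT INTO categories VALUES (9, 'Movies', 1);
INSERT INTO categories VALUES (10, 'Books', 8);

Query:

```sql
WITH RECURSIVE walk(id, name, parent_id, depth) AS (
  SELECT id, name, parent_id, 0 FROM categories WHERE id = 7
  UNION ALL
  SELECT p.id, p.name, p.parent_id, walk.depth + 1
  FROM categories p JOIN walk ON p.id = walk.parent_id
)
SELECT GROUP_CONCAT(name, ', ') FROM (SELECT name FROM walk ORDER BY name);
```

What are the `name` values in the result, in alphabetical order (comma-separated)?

Horror, Jazz, Music, SciFi

Base: id=7 (SciFi), parent_id=5, depth 0.
Iteration 1: join on id=5 -> Horror (id 5, parent_id=3, depth 1).
Iteration 2: join on id=3 -> Jazz (id 3, parent_id=1, depth 2).
Iteration 3: join on id=1 -> Music (id 1, parent_id=NULL, depth 3).
Iteration 4: parent_id is NULL; no match; recursion stops.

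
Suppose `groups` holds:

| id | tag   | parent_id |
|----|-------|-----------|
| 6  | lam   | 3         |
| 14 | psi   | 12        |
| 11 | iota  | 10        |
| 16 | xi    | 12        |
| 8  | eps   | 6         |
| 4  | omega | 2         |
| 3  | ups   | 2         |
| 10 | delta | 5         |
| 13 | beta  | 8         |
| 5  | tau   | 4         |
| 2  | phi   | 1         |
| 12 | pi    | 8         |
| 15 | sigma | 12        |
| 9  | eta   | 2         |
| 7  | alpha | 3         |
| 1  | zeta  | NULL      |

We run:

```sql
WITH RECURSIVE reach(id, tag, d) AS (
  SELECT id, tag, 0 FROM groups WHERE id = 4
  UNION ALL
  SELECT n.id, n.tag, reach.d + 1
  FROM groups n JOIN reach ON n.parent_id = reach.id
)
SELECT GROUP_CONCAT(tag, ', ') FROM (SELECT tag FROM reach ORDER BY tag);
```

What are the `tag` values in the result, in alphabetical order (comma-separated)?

delta, iota, omega, tau

Base: id=4 (omega) at d 0.
Iteration 1: rows with parent_id in {4} -> tau (id 5, d 1).
Iteration 2: rows with parent_id in {5} -> delta (id 10, d 2).
Iteration 3: rows with parent_id in {10} -> iota (id 11, d 3).
Iteration 4: no rows with parent_id in {11}; recursion stops.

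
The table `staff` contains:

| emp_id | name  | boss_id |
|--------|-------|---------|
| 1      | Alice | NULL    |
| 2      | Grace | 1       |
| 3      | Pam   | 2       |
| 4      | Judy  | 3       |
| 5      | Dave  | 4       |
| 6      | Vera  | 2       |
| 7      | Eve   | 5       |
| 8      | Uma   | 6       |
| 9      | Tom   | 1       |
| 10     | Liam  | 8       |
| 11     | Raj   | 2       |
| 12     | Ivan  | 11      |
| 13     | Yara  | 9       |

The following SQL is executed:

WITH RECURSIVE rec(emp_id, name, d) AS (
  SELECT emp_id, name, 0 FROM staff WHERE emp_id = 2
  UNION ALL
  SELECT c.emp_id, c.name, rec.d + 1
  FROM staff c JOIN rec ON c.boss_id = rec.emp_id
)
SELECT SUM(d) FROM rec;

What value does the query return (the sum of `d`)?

19

Base: emp_id=2 (Grace) at d 0.
Iteration 1: rows with boss_id in {2} -> Pam (id 3, d 1), Vera (id 6, d 1), Raj (id 11, d 1).
Iteration 2: rows with boss_id in {3,6,11} -> Judy (id 4, d 2), Uma (id 8, d 2), Ivan (id 12, d 2).
Iteration 3: rows with boss_id in {4,8,12} -> Dave (id 5, d 3), Liam (id 10, d 3).
Iteration 4: rows with boss_id in {5,10} -> Eve (id 7, d 4).
Iteration 5: no rows with boss_id in {7}; recursion stops.
SUM(d) = 0 + 1 + 1 + 1 + 2 + 2 + 2 + 3 + 3 + 4 = 19.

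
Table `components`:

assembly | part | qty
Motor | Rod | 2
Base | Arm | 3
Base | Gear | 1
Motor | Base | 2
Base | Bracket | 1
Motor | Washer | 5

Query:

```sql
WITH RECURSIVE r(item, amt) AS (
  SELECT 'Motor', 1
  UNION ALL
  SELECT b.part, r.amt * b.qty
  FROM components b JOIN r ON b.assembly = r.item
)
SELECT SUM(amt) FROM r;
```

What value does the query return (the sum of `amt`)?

Base: (Motor, amt=1).
Iteration 1: components of {Motor} -> Base = 1*2 = 2, Rod = 1*2 = 2, Washer = 1*5 = 5.
Iteration 2: components of {Base,Rod,Washer} -> Arm = 2*3 = 6, Bracket = 2*1 = 2, Gear = 2*1 = 2.
Iteration 3: no further components; recursion stops.
SUM(amt) = 1 + 2 + 5 + 2 + 2 + 2 + 6 = 20.

20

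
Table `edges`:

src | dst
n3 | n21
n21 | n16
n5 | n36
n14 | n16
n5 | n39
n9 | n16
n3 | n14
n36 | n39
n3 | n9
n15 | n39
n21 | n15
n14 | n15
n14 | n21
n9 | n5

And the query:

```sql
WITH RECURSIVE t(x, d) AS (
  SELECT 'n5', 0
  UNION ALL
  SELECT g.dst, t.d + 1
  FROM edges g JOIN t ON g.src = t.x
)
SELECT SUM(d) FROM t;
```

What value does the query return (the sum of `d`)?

4

Base: (n5, d=0).
Iteration 1: edges from {n5} -> (n36, d=1), (n39, d=1).
Iteration 2: edges from {n36,n39} -> (n39, d=2).
Iteration 3: no outgoing edges from {n39}; recursion stops.
SUM(d) = 0 + 1 + 1 + 2 = 4.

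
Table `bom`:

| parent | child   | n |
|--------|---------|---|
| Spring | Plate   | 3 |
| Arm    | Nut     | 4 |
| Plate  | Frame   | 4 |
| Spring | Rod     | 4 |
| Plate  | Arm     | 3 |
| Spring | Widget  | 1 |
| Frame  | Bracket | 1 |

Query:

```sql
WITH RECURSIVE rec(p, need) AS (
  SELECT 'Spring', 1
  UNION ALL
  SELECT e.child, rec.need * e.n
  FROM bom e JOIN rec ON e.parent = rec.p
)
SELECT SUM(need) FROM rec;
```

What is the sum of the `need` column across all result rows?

78

Base: (Spring, need=1).
Iteration 1: components of {Spring} -> Plate = 1*3 = 3, Rod = 1*4 = 4, Widget = 1*1 = 1.
Iteration 2: components of {Plate,Rod,Widget} -> Arm = 3*3 = 9, Frame = 3*4 = 12.
Iteration 3: components of {Arm,Frame} -> Bracket = 12*1 = 12, Nut = 9*4 = 36.
Iteration 4: no further components; recursion stops.
SUM(need) = 1 + 3 + 4 + 1 + 12 + 9 + 12 + 36 = 78.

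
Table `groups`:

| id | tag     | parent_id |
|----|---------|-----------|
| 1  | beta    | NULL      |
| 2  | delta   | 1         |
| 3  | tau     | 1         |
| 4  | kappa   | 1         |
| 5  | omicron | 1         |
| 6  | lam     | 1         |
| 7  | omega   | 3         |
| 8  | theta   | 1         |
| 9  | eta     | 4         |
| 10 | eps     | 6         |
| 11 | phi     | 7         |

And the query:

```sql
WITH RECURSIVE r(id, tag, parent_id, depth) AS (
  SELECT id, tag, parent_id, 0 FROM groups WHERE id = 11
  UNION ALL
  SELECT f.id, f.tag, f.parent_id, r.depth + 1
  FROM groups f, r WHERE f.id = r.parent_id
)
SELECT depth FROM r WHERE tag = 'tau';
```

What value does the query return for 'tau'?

Base: id=11 (phi), parent_id=7, depth 0.
Iteration 1: join on id=7 -> omega (id 7, parent_id=3, depth 1).
Iteration 2: join on id=3 -> tau (id 3, parent_id=1, depth 2).
Iteration 3: join on id=1 -> beta (id 1, parent_id=NULL, depth 3).
Iteration 4: parent_id is NULL; no match; recursion stops.

2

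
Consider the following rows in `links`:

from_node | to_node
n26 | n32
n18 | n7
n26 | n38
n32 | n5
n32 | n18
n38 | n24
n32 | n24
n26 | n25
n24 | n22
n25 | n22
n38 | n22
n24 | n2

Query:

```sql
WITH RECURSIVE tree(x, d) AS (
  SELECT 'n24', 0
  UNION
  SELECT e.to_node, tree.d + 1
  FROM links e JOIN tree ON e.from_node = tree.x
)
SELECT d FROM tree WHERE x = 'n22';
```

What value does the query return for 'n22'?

Base: (n24, d=0).
Iteration 1: edges from {n24} -> (n2, d=1), (n22, d=1).
Iteration 2: no outgoing edges from {n2,n22}; recursion stops.

1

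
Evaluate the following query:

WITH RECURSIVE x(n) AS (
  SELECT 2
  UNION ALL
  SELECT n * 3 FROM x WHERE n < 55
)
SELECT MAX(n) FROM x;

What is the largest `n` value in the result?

162

Base: n=2.
Iteration 1: 2 < 55 holds -> n = 2 * 3 = 6.
Iteration 2: 6 < 55 holds -> n = 6 * 3 = 18.
Iteration 3: 18 < 55 holds -> n = 18 * 3 = 54.
Iteration 4: 54 < 55 holds -> n = 54 * 3 = 162.
Iteration 5: 162 < 55 fails; recursion stops.
n values: 2, 6, 18, 54, 162; the maximum is 162.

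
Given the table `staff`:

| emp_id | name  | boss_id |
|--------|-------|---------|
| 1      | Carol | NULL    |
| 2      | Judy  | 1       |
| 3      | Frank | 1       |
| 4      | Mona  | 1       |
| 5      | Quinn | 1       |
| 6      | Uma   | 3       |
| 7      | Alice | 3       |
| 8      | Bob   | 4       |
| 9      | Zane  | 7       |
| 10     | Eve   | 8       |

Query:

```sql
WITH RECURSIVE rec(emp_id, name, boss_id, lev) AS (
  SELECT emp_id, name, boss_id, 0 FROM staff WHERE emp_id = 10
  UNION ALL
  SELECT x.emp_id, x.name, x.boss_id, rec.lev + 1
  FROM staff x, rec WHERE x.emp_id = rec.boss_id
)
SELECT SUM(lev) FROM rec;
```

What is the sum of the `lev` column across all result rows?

Base: emp_id=10 (Eve), boss_id=8, lev 0.
Iteration 1: join on emp_id=8 -> Bob (id 8, boss_id=4, lev 1).
Iteration 2: join on emp_id=4 -> Mona (id 4, boss_id=1, lev 2).
Iteration 3: join on emp_id=1 -> Carol (id 1, boss_id=NULL, lev 3).
Iteration 4: boss_id is NULL; no match; recursion stops.
SUM(lev) = 0 + 1 + 2 + 3 = 6.

6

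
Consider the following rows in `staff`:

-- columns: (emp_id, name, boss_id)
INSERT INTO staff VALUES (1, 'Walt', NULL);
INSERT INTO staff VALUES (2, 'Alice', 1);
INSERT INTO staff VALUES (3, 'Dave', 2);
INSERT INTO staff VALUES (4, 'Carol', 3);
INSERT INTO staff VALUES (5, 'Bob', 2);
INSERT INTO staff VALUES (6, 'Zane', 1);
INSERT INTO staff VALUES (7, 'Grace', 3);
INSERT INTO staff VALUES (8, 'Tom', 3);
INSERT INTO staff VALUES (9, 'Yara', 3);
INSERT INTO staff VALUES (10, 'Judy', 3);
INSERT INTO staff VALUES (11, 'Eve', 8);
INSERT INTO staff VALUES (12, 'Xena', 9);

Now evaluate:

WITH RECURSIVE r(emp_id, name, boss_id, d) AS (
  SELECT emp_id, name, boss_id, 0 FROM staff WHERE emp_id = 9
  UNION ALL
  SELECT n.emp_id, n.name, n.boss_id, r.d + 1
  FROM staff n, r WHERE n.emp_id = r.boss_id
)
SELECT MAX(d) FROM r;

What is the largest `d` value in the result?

3

Base: emp_id=9 (Yara), boss_id=3, d 0.
Iteration 1: join on emp_id=3 -> Dave (id 3, boss_id=2, d 1).
Iteration 2: join on emp_id=2 -> Alice (id 2, boss_id=1, d 2).
Iteration 3: join on emp_id=1 -> Walt (id 1, boss_id=NULL, d 3).
Iteration 4: boss_id is NULL; no match; recursion stops.
d values: 0, 1, 2, 3; the maximum is 3.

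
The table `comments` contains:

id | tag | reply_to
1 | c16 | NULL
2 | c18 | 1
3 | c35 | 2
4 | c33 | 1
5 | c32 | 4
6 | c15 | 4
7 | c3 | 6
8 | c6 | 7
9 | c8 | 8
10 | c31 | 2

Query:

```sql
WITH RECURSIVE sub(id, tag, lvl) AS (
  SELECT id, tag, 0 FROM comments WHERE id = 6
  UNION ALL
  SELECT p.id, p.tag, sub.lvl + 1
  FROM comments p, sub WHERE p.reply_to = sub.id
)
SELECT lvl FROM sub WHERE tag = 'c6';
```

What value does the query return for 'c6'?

Base: id=6 (c15) at lvl 0.
Iteration 1: rows with reply_to in {6} -> c3 (id 7, lvl 1).
Iteration 2: rows with reply_to in {7} -> c6 (id 8, lvl 2).
Iteration 3: rows with reply_to in {8} -> c8 (id 9, lvl 3).
Iteration 4: no rows with reply_to in {9}; recursion stops.

2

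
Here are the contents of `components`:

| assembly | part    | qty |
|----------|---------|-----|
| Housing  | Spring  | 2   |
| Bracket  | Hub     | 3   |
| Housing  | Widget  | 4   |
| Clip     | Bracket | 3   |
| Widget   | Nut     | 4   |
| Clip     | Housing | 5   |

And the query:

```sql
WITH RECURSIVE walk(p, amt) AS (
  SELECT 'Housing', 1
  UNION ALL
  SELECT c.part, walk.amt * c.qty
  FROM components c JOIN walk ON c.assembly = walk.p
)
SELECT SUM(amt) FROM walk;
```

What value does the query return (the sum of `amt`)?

Base: (Housing, amt=1).
Iteration 1: components of {Housing} -> Spring = 1*2 = 2, Widget = 1*4 = 4.
Iteration 2: components of {Spring,Widget} -> Nut = 4*4 = 16.
Iteration 3: no further components; recursion stops.
SUM(amt) = 1 + 2 + 4 + 16 = 23.

23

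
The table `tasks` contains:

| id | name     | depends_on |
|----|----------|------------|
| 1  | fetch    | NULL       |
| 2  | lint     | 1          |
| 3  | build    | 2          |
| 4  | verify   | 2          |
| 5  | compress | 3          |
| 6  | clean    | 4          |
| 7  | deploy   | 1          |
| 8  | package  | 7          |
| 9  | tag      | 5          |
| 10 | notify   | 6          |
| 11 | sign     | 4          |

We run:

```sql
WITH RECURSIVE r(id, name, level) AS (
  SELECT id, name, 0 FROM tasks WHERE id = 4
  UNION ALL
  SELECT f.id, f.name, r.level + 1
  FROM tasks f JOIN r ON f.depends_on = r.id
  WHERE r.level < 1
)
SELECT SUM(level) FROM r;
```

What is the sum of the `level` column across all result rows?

2

Base: id=4 (verify) at level 0.
Iteration 1: rows with depends_on in {4} -> clean (id 6, level 1), sign (id 11, level 1).
Iteration 2: level < 1 fails for all current rows; recursion stops.
SUM(level) = 0 + 1 + 1 = 2.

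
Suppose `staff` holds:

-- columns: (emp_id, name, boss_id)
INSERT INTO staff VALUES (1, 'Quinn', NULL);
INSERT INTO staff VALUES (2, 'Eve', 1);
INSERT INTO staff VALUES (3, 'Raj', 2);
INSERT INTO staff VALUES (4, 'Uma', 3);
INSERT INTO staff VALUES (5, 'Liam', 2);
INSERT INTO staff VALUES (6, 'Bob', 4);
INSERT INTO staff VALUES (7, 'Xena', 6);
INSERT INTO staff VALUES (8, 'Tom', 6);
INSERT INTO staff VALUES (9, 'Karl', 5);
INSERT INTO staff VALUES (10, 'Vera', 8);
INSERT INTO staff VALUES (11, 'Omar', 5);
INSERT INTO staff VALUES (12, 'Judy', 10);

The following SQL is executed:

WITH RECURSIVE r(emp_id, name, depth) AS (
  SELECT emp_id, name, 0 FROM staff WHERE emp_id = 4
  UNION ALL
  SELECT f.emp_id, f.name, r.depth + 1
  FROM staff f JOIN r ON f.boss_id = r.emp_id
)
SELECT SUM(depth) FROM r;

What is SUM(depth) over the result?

12

Base: emp_id=4 (Uma) at depth 0.
Iteration 1: rows with boss_id in {4} -> Bob (id 6, depth 1).
Iteration 2: rows with boss_id in {6} -> Xena (id 7, depth 2), Tom (id 8, depth 2).
Iteration 3: rows with boss_id in {7,8} -> Vera (id 10, depth 3).
Iteration 4: rows with boss_id in {10} -> Judy (id 12, depth 4).
Iteration 5: no rows with boss_id in {12}; recursion stops.
SUM(depth) = 0 + 1 + 2 + 2 + 3 + 4 = 12.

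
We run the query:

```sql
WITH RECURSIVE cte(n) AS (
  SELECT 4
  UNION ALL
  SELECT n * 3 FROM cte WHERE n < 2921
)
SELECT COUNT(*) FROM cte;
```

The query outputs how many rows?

8

Base: n=4.
Iteration 1: 4 < 2921 holds -> n = 4 * 3 = 12.
Iteration 2: 12 < 2921 holds -> n = 12 * 3 = 36.
Iteration 3: 36 < 2921 holds -> n = 36 * 3 = 108.
Iteration 4: 108 < 2921 holds -> n = 108 * 3 = 324.
Iteration 5: 324 < 2921 holds -> n = 324 * 3 = 972.
Iteration 6: 972 < 2921 holds -> n = 972 * 3 = 2916.
Iteration 7: 2916 < 2921 holds -> n = 2916 * 3 = 8748.
Iteration 8: 8748 < 2921 fails; recursion stops.
Total rows emitted: 8.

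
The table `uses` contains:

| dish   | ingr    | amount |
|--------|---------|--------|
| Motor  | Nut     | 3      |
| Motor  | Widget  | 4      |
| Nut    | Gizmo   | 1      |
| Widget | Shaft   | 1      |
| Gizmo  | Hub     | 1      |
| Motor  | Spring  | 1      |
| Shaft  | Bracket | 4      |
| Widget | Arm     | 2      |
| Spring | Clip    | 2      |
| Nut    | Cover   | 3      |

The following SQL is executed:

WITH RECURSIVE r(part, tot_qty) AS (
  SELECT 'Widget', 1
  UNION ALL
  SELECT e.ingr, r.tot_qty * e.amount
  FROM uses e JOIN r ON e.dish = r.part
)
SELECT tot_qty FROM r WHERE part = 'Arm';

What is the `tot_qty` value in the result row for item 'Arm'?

Base: (Widget, tot_qty=1).
Iteration 1: components of {Widget} -> Arm = 1*2 = 2, Shaft = 1*1 = 1.
Iteration 2: components of {Arm,Shaft} -> Bracket = 1*4 = 4.
Iteration 3: no further components; recursion stops.

2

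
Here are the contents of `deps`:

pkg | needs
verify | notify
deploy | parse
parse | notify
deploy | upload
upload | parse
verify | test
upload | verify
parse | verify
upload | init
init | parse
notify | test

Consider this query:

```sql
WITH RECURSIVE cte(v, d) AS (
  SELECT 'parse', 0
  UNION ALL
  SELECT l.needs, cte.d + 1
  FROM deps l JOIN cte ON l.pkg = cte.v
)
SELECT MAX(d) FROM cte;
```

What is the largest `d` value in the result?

Base: (parse, d=0).
Iteration 1: edges from {parse} -> (notify, d=1), (verify, d=1).
Iteration 2: edges from {notify,verify} -> (notify, d=2), (test, d=2) x2. [UNION ALL keeps all 3 new rows, including repeats]
Iteration 3: edges from {notify,test} -> (test, d=3).
Iteration 4: no outgoing edges from {test}; recursion stops.
d values: 0, 1, 1, 2, 2, 2, 3; the maximum is 3.

3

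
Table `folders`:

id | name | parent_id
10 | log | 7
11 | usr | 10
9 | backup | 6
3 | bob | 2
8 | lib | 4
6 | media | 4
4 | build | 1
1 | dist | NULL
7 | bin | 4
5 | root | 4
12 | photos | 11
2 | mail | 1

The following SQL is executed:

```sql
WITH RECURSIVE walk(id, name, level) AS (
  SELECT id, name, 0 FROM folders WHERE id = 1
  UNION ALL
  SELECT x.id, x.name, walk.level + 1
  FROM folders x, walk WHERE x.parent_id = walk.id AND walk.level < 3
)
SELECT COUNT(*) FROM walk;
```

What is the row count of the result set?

10

Base: id=1 (dist) at level 0.
Iteration 1: rows with parent_id in {1} -> mail (id 2, level 1), build (id 4, level 1).
Iteration 2: rows with parent_id in {2,4} -> bob (id 3, level 2), root (id 5, level 2), media (id 6, level 2), bin (id 7, level 2), lib (id 8, level 2).
Iteration 3: rows with parent_id in {3,5,6,7,8} -> backup (id 9, level 3), log (id 10, level 3).
Iteration 4: level < 3 fails for all current rows; recursion stops.
Total rows emitted: 10.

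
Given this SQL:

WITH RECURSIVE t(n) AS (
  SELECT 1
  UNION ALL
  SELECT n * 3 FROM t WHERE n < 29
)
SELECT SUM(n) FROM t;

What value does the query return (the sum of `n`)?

121

Base: n=1.
Iteration 1: 1 < 29 holds -> n = 1 * 3 = 3.
Iteration 2: 3 < 29 holds -> n = 3 * 3 = 9.
Iteration 3: 9 < 29 holds -> n = 9 * 3 = 27.
Iteration 4: 27 < 29 holds -> n = 27 * 3 = 81.
Iteration 5: 81 < 29 fails; recursion stops.
SUM(n) = 1 + 3 + 9 + 27 + 81 = 121.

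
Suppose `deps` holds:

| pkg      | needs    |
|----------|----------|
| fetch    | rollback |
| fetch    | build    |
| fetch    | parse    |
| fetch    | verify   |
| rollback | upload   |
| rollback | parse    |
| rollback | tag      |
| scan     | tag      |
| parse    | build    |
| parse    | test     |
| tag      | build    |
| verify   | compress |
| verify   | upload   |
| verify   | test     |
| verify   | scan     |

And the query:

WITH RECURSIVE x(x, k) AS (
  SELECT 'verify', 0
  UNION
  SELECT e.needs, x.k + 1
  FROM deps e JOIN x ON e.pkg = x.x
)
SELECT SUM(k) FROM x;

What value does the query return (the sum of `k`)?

Base: (verify, k=0).
Iteration 1: edges from {verify} -> (compress, k=1), (scan, k=1), (test, k=1), (upload, k=1).
Iteration 2: edges from {compress,scan,test,upload} -> (tag, k=2).
Iteration 3: edges from {tag} -> (build, k=3).
Iteration 4: no outgoing edges from {build}; recursion stops.
SUM(k) = 0 + 1 + 1 + 1 + 1 + 2 + 3 = 9.

9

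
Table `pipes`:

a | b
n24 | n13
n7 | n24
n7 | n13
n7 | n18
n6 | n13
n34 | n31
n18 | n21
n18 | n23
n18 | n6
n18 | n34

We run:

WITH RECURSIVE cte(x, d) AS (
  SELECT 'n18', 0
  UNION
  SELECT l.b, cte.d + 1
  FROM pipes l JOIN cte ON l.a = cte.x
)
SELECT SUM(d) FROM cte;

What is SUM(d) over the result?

8

Base: (n18, d=0).
Iteration 1: edges from {n18} -> (n21, d=1), (n23, d=1), (n34, d=1), (n6, d=1).
Iteration 2: edges from {n21,n23,n34,n6} -> (n13, d=2), (n31, d=2).
Iteration 3: no outgoing edges from {n13,n31}; recursion stops.
SUM(d) = 0 + 1 + 1 + 1 + 1 + 2 + 2 = 8.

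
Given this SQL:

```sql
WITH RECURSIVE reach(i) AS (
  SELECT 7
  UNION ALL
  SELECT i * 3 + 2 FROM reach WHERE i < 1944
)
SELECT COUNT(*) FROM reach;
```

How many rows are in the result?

Base: i=7.
Iteration 1: 7 < 1944 holds -> i = 7 * 3 + 2 = 23.
Iteration 2: 23 < 1944 holds -> i = 23 * 3 + 2 = 71.
Iteration 3: 71 < 1944 holds -> i = 71 * 3 + 2 = 215.
Iteration 4: 215 < 1944 holds -> i = 215 * 3 + 2 = 647.
Iteration 5: 647 < 1944 holds -> i = 647 * 3 + 2 = 1943.
Iteration 6: 1943 < 1944 holds -> i = 1943 * 3 + 2 = 5831.
Iteration 7: 5831 < 1944 fails; recursion stops.
Total rows emitted: 7.

7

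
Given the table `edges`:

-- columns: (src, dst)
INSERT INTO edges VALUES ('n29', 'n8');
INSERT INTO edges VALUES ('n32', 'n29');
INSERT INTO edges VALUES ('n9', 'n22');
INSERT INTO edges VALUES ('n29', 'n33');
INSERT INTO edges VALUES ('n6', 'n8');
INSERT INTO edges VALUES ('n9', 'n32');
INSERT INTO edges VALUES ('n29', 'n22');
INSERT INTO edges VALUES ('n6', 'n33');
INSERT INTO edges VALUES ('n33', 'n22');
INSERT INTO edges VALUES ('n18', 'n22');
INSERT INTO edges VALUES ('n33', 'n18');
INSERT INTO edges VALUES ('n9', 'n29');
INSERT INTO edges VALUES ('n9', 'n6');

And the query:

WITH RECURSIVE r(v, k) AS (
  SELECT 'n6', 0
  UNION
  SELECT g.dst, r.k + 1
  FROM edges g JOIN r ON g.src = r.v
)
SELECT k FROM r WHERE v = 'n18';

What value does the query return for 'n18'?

2

Base: (n6, k=0).
Iteration 1: edges from {n6} -> (n33, k=1), (n8, k=1).
Iteration 2: edges from {n33,n8} -> (n18, k=2), (n22, k=2).
Iteration 3: edges from {n18,n22} -> (n22, k=3).
Iteration 4: no outgoing edges from {n22}; recursion stops.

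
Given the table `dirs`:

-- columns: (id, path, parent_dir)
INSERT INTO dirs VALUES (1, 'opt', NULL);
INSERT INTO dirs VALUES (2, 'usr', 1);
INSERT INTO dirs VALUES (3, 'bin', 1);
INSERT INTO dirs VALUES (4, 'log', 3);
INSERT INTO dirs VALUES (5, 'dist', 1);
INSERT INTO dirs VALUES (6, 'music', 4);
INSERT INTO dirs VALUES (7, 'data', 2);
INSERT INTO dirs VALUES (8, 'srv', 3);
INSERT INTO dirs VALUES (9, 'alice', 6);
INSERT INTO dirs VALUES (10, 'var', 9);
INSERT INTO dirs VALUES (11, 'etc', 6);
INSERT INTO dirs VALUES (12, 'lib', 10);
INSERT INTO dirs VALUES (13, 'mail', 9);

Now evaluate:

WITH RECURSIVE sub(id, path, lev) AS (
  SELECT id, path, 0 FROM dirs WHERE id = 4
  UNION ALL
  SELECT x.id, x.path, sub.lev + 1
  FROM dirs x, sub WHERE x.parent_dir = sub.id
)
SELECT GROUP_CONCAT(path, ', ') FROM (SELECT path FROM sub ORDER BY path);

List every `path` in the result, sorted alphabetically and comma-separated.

Base: id=4 (log) at lev 0.
Iteration 1: rows with parent_dir in {4} -> music (id 6, lev 1).
Iteration 2: rows with parent_dir in {6} -> alice (id 9, lev 2), etc (id 11, lev 2).
Iteration 3: rows with parent_dir in {9,11} -> var (id 10, lev 3), mail (id 13, lev 3).
Iteration 4: rows with parent_dir in {10,13} -> lib (id 12, lev 4).
Iteration 5: no rows with parent_dir in {12}; recursion stops.

alice, etc, lib, log, mail, music, var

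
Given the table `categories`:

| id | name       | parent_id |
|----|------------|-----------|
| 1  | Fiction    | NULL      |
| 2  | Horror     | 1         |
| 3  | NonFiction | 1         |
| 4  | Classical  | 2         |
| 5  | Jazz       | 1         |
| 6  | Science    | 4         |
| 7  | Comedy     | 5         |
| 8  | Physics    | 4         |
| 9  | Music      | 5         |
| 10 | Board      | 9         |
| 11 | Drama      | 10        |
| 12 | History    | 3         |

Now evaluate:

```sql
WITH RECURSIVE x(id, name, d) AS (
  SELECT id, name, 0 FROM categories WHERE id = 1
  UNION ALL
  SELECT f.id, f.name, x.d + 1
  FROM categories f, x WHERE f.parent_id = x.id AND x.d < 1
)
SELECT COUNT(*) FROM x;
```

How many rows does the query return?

4

Base: id=1 (Fiction) at d 0.
Iteration 1: rows with parent_id in {1} -> Horror (id 2, d 1), NonFiction (id 3, d 1), Jazz (id 5, d 1).
Iteration 2: d < 1 fails for all current rows; recursion stops.
Total rows emitted: 4.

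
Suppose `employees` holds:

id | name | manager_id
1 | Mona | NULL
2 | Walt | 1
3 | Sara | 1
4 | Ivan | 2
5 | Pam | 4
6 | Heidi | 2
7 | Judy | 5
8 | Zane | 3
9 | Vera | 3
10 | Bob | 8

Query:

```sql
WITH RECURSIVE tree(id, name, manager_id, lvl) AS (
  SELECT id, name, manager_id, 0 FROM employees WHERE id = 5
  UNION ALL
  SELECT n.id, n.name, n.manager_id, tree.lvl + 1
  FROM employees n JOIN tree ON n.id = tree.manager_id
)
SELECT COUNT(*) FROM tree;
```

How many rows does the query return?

Base: id=5 (Pam), manager_id=4, lvl 0.
Iteration 1: join on id=4 -> Ivan (id 4, manager_id=2, lvl 1).
Iteration 2: join on id=2 -> Walt (id 2, manager_id=1, lvl 2).
Iteration 3: join on id=1 -> Mona (id 1, manager_id=NULL, lvl 3).
Iteration 4: manager_id is NULL; no match; recursion stops.
Total rows emitted: 4.

4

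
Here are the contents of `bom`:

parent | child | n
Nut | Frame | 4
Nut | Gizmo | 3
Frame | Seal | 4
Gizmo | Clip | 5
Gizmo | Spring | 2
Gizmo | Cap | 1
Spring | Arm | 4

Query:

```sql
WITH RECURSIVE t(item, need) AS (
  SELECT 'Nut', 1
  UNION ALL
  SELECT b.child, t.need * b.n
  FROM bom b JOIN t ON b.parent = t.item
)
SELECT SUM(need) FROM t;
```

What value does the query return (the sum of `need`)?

Base: (Nut, need=1).
Iteration 1: components of {Nut} -> Frame = 1*4 = 4, Gizmo = 1*3 = 3.
Iteration 2: components of {Frame,Gizmo} -> Cap = 3*1 = 3, Clip = 3*5 = 15, Seal = 4*4 = 16, Spring = 3*2 = 6.
Iteration 3: components of {Cap,Clip,Seal,Spring} -> Arm = 6*4 = 24.
Iteration 4: no further components; recursion stops.
SUM(need) = 1 + 4 + 3 + 16 + 15 + 6 + 3 + 24 = 72.

72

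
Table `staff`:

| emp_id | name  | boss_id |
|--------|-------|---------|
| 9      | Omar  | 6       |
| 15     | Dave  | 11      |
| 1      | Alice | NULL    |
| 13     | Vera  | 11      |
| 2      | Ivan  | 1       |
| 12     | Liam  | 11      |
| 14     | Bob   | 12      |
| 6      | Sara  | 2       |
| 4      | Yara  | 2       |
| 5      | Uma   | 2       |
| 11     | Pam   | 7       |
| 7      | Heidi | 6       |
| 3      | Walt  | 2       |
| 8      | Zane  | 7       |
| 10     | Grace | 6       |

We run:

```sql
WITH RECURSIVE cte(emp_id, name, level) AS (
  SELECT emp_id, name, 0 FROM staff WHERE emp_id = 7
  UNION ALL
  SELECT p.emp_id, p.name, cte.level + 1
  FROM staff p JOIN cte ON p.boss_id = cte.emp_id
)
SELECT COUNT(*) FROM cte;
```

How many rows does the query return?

Base: emp_id=7 (Heidi) at level 0.
Iteration 1: rows with boss_id in {7} -> Zane (id 8, level 1), Pam (id 11, level 1).
Iteration 2: rows with boss_id in {8,11} -> Liam (id 12, level 2), Vera (id 13, level 2), Dave (id 15, level 2).
Iteration 3: rows with boss_id in {12,13,15} -> Bob (id 14, level 3).
Iteration 4: no rows with boss_id in {14}; recursion stops.
Total rows emitted: 7.

7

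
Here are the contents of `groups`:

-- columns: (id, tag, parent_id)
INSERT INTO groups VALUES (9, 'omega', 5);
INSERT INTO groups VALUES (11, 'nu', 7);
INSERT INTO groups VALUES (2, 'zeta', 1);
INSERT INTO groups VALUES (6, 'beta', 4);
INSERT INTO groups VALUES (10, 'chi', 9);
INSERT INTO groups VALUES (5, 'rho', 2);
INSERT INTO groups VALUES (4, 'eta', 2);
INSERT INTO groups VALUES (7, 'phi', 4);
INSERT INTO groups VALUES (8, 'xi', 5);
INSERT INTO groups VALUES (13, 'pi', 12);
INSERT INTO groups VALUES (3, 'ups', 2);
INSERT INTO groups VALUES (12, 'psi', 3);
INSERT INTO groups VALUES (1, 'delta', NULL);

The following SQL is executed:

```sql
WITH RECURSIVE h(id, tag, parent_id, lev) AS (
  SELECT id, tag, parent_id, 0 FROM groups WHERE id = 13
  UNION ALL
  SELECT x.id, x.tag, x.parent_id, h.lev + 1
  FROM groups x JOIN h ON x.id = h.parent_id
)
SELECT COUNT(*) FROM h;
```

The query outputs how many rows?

Base: id=13 (pi), parent_id=12, lev 0.
Iteration 1: join on id=12 -> psi (id 12, parent_id=3, lev 1).
Iteration 2: join on id=3 -> ups (id 3, parent_id=2, lev 2).
Iteration 3: join on id=2 -> zeta (id 2, parent_id=1, lev 3).
Iteration 4: join on id=1 -> delta (id 1, parent_id=NULL, lev 4).
Iteration 5: parent_id is NULL; no match; recursion stops.
Total rows emitted: 5.

5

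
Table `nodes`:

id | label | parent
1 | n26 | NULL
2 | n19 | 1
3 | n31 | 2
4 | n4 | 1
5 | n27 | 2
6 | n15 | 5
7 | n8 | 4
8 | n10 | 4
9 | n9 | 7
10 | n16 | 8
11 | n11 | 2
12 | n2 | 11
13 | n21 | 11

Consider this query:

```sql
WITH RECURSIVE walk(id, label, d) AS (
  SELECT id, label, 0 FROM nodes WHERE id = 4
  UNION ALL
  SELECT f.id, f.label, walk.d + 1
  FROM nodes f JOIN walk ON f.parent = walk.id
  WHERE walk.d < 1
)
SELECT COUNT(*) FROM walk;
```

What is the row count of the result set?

Base: id=4 (n4) at d 0.
Iteration 1: rows with parent in {4} -> n8 (id 7, d 1), n10 (id 8, d 1).
Iteration 2: d < 1 fails for all current rows; recursion stops.
Total rows emitted: 3.

3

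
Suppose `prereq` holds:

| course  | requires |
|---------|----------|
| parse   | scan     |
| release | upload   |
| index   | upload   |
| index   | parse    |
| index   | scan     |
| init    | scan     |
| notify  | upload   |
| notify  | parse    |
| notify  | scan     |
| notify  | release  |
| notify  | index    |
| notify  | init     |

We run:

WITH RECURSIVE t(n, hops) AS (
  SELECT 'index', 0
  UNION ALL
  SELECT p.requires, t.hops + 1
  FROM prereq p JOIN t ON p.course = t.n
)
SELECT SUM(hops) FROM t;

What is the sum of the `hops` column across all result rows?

Base: (index, hops=0).
Iteration 1: edges from {index} -> (parse, hops=1), (scan, hops=1), (upload, hops=1).
Iteration 2: edges from {parse,scan,upload} -> (scan, hops=2).
Iteration 3: no outgoing edges from {scan}; recursion stops.
SUM(hops) = 0 + 1 + 1 + 1 + 2 = 5.

5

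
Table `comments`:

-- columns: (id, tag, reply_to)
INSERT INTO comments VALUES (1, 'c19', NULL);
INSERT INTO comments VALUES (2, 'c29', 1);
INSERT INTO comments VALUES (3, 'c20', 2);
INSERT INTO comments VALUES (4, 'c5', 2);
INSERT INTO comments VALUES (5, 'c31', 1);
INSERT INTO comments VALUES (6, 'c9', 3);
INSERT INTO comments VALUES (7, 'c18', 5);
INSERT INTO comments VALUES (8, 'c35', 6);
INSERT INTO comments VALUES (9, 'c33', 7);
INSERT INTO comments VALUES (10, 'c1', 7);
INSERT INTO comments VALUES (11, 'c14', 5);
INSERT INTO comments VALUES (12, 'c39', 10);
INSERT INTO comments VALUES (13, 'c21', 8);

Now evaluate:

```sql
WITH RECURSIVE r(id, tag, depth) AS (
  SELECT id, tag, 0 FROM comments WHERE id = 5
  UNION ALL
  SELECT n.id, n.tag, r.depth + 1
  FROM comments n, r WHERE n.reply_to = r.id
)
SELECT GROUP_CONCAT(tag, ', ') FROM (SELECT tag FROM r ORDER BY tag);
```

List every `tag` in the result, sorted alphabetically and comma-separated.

Base: id=5 (c31) at depth 0.
Iteration 1: rows with reply_to in {5} -> c18 (id 7, depth 1), c14 (id 11, depth 1).
Iteration 2: rows with reply_to in {7,11} -> c33 (id 9, depth 2), c1 (id 10, depth 2).
Iteration 3: rows with reply_to in {9,10} -> c39 (id 12, depth 3).
Iteration 4: no rows with reply_to in {12}; recursion stops.

c1, c14, c18, c31, c33, c39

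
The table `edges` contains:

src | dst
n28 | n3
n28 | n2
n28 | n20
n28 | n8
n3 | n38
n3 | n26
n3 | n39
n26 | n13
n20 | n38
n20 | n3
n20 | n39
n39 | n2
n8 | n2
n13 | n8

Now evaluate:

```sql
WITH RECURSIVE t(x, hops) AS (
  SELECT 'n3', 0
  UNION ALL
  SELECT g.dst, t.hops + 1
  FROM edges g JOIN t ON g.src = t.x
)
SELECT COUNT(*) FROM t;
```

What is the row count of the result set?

8

Base: (n3, hops=0).
Iteration 1: edges from {n3} -> (n26, hops=1), (n38, hops=1), (n39, hops=1).
Iteration 2: edges from {n26,n38,n39} -> (n13, hops=2), (n2, hops=2).
Iteration 3: edges from {n13,n2} -> (n8, hops=3).
Iteration 4: edges from {n8} -> (n2, hops=4).
Iteration 5: no outgoing edges from {n2}; recursion stops.
Total rows emitted: 8.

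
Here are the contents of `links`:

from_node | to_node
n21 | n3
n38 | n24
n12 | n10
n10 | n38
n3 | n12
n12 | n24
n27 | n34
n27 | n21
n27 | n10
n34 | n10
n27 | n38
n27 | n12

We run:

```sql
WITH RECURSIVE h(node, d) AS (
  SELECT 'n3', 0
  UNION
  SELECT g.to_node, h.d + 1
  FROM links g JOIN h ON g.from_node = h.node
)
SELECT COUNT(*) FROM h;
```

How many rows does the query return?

6

Base: (n3, d=0).
Iteration 1: edges from {n3} -> (n12, d=1).
Iteration 2: edges from {n12} -> (n10, d=2), (n24, d=2).
Iteration 3: edges from {n10,n24} -> (n38, d=3).
Iteration 4: edges from {n38} -> (n24, d=4).
Iteration 5: no outgoing edges from {n24}; recursion stops.
Total rows emitted: 6.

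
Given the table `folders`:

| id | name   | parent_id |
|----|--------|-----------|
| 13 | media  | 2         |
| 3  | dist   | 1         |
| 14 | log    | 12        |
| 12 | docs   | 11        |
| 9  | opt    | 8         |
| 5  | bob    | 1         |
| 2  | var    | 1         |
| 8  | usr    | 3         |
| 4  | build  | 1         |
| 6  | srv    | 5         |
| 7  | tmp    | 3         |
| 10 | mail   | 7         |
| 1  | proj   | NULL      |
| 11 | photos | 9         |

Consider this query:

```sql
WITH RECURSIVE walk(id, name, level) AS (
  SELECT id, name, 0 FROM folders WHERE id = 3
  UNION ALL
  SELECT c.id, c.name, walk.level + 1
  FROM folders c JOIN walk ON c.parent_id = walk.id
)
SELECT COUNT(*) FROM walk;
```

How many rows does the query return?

Base: id=3 (dist) at level 0.
Iteration 1: rows with parent_id in {3} -> tmp (id 7, level 1), usr (id 8, level 1).
Iteration 2: rows with parent_id in {7,8} -> opt (id 9, level 2), mail (id 10, level 2).
Iteration 3: rows with parent_id in {9,10} -> photos (id 11, level 3).
Iteration 4: rows with parent_id in {11} -> docs (id 12, level 4).
Iteration 5: rows with parent_id in {12} -> log (id 14, level 5).
Iteration 6: no rows with parent_id in {14}; recursion stops.
Total rows emitted: 8.

8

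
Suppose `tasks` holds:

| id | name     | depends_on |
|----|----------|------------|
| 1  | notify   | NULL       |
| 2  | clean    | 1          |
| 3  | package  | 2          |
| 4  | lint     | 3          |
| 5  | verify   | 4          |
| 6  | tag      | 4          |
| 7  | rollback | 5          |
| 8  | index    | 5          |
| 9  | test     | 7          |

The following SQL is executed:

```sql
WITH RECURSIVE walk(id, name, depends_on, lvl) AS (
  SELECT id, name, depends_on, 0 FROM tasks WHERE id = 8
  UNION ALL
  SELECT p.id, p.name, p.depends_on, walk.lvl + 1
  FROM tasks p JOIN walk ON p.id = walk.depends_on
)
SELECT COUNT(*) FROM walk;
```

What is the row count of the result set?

Base: id=8 (index), depends_on=5, lvl 0.
Iteration 1: join on id=5 -> verify (id 5, depends_on=4, lvl 1).
Iteration 2: join on id=4 -> lint (id 4, depends_on=3, lvl 2).
Iteration 3: join on id=3 -> package (id 3, depends_on=2, lvl 3).
Iteration 4: join on id=2 -> clean (id 2, depends_on=1, lvl 4).
Iteration 5: join on id=1 -> notify (id 1, depends_on=NULL, lvl 5).
Iteration 6: depends_on is NULL; no match; recursion stops.
Total rows emitted: 6.

6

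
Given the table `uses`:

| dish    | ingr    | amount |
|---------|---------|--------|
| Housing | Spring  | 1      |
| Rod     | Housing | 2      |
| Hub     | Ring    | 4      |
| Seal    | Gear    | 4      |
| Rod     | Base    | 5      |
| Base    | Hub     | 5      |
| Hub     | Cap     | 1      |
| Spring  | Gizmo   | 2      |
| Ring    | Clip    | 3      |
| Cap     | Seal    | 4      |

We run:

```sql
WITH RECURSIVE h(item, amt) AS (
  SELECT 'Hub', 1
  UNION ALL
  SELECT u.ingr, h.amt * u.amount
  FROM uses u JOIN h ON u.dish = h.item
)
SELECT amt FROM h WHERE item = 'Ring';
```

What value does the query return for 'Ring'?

4

Base: (Hub, amt=1).
Iteration 1: components of {Hub} -> Cap = 1*1 = 1, Ring = 1*4 = 4.
Iteration 2: components of {Cap,Ring} -> Clip = 4*3 = 12, Seal = 1*4 = 4.
Iteration 3: components of {Clip,Seal} -> Gear = 4*4 = 16.
Iteration 4: no further components; recursion stops.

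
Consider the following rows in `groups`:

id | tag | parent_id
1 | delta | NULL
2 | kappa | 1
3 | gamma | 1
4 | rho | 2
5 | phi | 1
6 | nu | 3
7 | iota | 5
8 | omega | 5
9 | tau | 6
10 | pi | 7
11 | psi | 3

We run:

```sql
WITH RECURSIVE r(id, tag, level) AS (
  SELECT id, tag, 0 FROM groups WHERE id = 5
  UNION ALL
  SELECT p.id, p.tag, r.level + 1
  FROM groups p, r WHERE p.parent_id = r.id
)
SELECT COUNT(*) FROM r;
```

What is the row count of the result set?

4

Base: id=5 (phi) at level 0.
Iteration 1: rows with parent_id in {5} -> iota (id 7, level 1), omega (id 8, level 1).
Iteration 2: rows with parent_id in {7,8} -> pi (id 10, level 2).
Iteration 3: no rows with parent_id in {10}; recursion stops.
Total rows emitted: 4.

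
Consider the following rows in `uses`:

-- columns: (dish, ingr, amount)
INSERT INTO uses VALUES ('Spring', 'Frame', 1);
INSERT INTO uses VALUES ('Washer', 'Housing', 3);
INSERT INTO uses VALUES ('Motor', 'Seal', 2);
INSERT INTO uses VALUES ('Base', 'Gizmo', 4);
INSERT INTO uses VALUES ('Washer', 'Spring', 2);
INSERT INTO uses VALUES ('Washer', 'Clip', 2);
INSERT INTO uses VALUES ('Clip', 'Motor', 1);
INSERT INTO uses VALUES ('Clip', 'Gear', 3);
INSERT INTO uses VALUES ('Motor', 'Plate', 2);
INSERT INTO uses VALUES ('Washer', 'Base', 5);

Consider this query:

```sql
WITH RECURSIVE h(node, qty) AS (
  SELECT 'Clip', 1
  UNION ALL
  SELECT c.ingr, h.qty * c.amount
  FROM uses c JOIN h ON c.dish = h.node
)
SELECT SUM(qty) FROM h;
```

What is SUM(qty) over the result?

9

Base: (Clip, qty=1).
Iteration 1: components of {Clip} -> Gear = 1*3 = 3, Motor = 1*1 = 1.
Iteration 2: components of {Gear,Motor} -> Plate = 1*2 = 2, Seal = 1*2 = 2.
Iteration 3: no further components; recursion stops.
SUM(qty) = 1 + 3 + 1 + 2 + 2 = 9.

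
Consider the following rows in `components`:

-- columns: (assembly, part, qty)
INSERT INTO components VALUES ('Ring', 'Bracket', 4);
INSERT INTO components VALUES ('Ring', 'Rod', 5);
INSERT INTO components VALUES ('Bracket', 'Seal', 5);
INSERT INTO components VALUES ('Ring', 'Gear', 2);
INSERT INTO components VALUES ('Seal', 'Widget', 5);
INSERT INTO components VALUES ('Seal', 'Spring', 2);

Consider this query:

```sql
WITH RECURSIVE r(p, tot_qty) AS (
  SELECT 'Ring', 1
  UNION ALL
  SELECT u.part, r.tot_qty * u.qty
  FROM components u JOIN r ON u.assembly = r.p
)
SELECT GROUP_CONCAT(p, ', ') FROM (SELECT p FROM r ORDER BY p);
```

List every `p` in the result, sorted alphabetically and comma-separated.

Bracket, Gear, Ring, Rod, Seal, Spring, Widget

Base: (Ring, tot_qty=1).
Iteration 1: components of {Ring} -> Bracket = 1*4 = 4, Gear = 1*2 = 2, Rod = 1*5 = 5.
Iteration 2: components of {Bracket,Gear,Rod} -> Seal = 4*5 = 20.
Iteration 3: components of {Seal} -> Spring = 20*2 = 40, Widget = 20*5 = 100.
Iteration 4: no further components; recursion stops.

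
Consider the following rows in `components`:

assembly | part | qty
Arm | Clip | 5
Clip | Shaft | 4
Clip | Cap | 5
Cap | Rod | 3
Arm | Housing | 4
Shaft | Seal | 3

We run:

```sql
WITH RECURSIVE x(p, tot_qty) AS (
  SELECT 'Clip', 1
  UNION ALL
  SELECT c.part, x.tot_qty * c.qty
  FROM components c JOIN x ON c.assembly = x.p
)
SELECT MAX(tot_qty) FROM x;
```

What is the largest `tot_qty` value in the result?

Base: (Clip, tot_qty=1).
Iteration 1: components of {Clip} -> Cap = 1*5 = 5, Shaft = 1*4 = 4.
Iteration 2: components of {Cap,Shaft} -> Rod = 5*3 = 15, Seal = 4*3 = 12.
Iteration 3: no further components; recursion stops.
tot_qty values: 1, 4, 5, 12, 15; the maximum is 15.

15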